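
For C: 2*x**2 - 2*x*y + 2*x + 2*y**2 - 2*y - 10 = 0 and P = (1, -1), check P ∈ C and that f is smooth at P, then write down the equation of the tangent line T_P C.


Tangent line at P: 8*x - 8*y - 16 = 0.

Step 1: f(1, -1) = 0, so P lies on C.
Step 2: partial derivatives
  f_x(x, y) = 4*x - 2*y + 2, f_y(x, y) = -2*x + 4*y - 2.
  f_x(P) = 8, f_y(P) = -8 (gradient nonzero, so P is smooth).
Step 3: tangent line at P: 8·(x − 1) + -8·(y − -1) = 0.
Expanding: 8*x - 8*y - 16 = 0.


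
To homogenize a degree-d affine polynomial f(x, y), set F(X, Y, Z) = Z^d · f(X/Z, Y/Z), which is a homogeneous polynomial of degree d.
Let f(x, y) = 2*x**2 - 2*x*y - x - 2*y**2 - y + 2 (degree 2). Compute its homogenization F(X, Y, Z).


F(X, Y, Z) = 2*X**2 - 2*X*Y - X*Z - 2*Y**2 - Y*Z + 2*Z**2

deg(f) = 2.
Substitute x = X/Z, y = Y/Z into f, then multiply by Z^2.
  monomial 2·x^2·y^0 ↦ 2·X^2·Y^0·Z^0.
  monomial -2·x^1·y^1 ↦ -2·X^1·Y^1·Z^0.
  monomial -1·x^1·y^0 ↦ -1·X^1·Y^0·Z^1.
  monomial -2·x^0·y^2 ↦ -2·X^0·Y^2·Z^0.
  monomial -1·x^0·y^1 ↦ -1·X^0·Y^1·Z^1.
  monomial 2·x^0·y^0 ↦ 2·X^0·Y^0·Z^2.
Collecting: F(X, Y, Z) = 2*X**2 - 2*X*Y - X*Z - 2*Y**2 - Y*Z + 2*Z**2.


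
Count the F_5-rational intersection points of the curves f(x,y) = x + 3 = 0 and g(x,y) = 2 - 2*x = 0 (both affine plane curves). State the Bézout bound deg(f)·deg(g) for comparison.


Common zeros: ∅; count = 0; Bézout bound = 1.

deg(f) = 1, deg(g) = 1, so Bézout bound = 1.
Scan x ∈ F_5. For each x, list the y ∈ F_5 with f(x, y) ≡ 0 and those with g(x, y) ≡ 0 (mod 5); the common zeros in that column are the intersection.
  x = 0: f ≡ 0 at y ∈ ∅; g ≡ 0 at y ∈ ∅; common: ∅.
  x = 1: f ≡ 0 at y ∈ ∅; g ≡ 0 at y ∈ {0, 1, 2, 3, 4}; common: ∅.
  x = 2: f ≡ 0 at y ∈ {0, 1, 2, 3, 4}; g ≡ 0 at y ∈ ∅; common: ∅.
  x = 3: f ≡ 0 at y ∈ ∅; g ≡ 0 at y ∈ ∅; common: ∅.
  x = 4: f ≡ 0 at y ∈ ∅; g ≡ 0 at y ∈ ∅; common: ∅.
Collecting: common zeros = ∅, so the count is 0.
Comparison with the Bézout bound: 0 ≤ 1 = deg(f)·deg(g), as expected for curves with no common component (the affine F_5-count falls short of the bound because intersections may lie at infinity, over extension fields, or carry multiplicity).


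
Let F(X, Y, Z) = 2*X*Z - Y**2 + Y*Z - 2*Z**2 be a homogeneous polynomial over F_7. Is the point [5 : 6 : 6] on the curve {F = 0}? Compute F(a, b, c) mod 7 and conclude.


F(5,6,6) ≡ 2 (mod 7); P is NOT on the curve.

Evaluate F(5, 6, 6) term-by-term (mod 7).
  2*X*Z ↦ 2·5·1·6 = 60
  -Y**2 ↦ -1·1·36·1 = -36
  Y*Z ↦ 1·1·6·6 = 36
  -2*Z**2 ↦ -2·1·1·36 = -72
Sum: F(5, 6, 6) = (60) + (-36) + (36) + (-72) = -12.
Reducing mod 7: -12 ≡ 2 (mod 7).
Since F(a, b, c) ≡ 2 ≠ 0 (mod 7), P does NOT lie on the curve.


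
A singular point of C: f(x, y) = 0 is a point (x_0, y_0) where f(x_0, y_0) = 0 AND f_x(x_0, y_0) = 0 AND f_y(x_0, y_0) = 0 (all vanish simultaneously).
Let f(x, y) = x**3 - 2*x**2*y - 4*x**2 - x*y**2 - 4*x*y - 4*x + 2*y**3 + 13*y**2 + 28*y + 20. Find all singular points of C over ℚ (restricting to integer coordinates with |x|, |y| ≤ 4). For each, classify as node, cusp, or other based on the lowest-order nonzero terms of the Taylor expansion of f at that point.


Singular points: {(0, -2)}; classification: cusp.

Compute partial derivatives:
  f_x = 3*x**2 - 4*x*y - 8*x - y**2 - 4*y - 4.
  f_y = -2*x**2 - 2*x*y - 4*x + 6*y**2 + 26*y + 28.
Scan x_0 ∈ {−4, ..., 4}. For each x_0, f_y(x_0, y) is a polynomial in y; find its integer roots y ∈ {−4, ..., 4}, then test f_x and f at those candidates.
  x = -4: f_y(-4, y) = 6*y**2 + 34*y + 12; no integer root y with |y| ≤ 4.
  x = -3: f_y(-3, y) = 6*y**2 + 32*y + 22; no integer root y with |y| ≤ 4.
  x = -2: f_y(-2, y) = 6*y**2 + 30*y + 28; no integer root y with |y| ≤ 4.
  x = -1: f_y(-1, y) = 6*y**2 + 28*y + 30; vanishes at y ∈ {-3}. (-1, -3): f_x = -2 ≠ 0.
  x = 0: f_y(0, y) = 6*y**2 + 26*y + 28; vanishes at y ∈ {-2}. (0, -2): f_x = 0, f = 0 — SINGULAR.
  x = 1: f_y(1, y) = 6*y**2 + 24*y + 22; no integer root y with |y| ≤ 4.
  x = 2: f_y(2, y) = 6*y**2 + 22*y + 12; vanishes at y ∈ {-3}. (2, -3): f_x = 19 ≠ 0.
  x = 3: f_y(3, y) = 6*y**2 + 20*y - 2; no integer root y with |y| ≤ 4.
  x = 4: f_y(4, y) = 6*y**2 + 18*y - 20; no integer root y with |y| ≤ 4.
Only singular point on the grid: (0, -2).
Classify: substitute x = 0 + u, y = -2 + v and expand: f = u**3 - 2*u**2*v - u*v**2 + 2*v**3 + v**2.
No constant or linear terms (consistent with a singular point). Quadratic part: v**2. Cubic part: u**3 - 2*u**2*v - u*v**2 + 2*v**3.
The quadratic part v**2 is a perfect square, so there is a single (double) tangent line v = 0, i.e. y = -2. Restricting the cubic part to that line (v = 0) leaves u**3 ≠ 0, so f is not divisible by v and the branch is v² ≈ -u**3 to lowest order — this is a cusp.
Classification: cusp.


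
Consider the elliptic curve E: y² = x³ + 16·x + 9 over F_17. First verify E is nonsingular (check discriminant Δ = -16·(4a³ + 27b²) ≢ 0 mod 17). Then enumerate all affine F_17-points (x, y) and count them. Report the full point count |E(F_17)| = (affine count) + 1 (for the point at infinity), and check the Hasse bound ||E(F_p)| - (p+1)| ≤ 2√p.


Affine points = {(0, 3), (0, 14), (1, 3), (1, 14), (2, 7), (2, 10), (3, 4), (3, 13), (4, 1), (4, 16), (6, 7), (6, 10), (9, 7), (9, 10), (10, 8), (10, 9), (12, 5), (12, 12), (13, 0), (14, 6), (14, 11), (16, 3), (16, 14)}; affine count = 23; |E(F_17)| = 24.

Discriminant check: Δ ∝ 4a³ + 27b² = 4·16³ + 27·9² = 4·4096 + 27·81 ≡ 7 (mod 17). Nonzero ⇒ E is nonsingular.
For each x ∈ F_17, compute rhs = x³ + 16·x + 9 mod 17, then count y ∈ F_17 with y² ≡ rhs.
  x = 0: rhs = 9, matching y values: 3, 14 (2 points).
  x = 1: rhs = 9, matching y values: 3, 14 (2 points).
  x = 2: rhs = 15, matching y values: 7, 10 (2 points).
  x = 3: rhs = 16, matching y values: 4, 13 (2 points).
  x = 4: rhs = 1, matching y values: 1, 16 (2 points).
  x = 5: rhs = 10, matching y values: none (0 points).
  x = 6: rhs = 15, matching y values: 7, 10 (2 points).
  x = 7: rhs = 5, matching y values: none (0 points).
  x = 8: rhs = 3, matching y values: none (0 points).
  x = 9: rhs = 15, matching y values: 7, 10 (2 points).
  x = 10: rhs = 13, matching y values: 8, 9 (2 points).
  x = 11: rhs = 3, matching y values: none (0 points).
  x = 12: rhs = 8, matching y values: 5, 12 (2 points).
  x = 13: rhs = 0, matching y values: 0 (1 points).
  x = 14: rhs = 2, matching y values: 6, 11 (2 points).
  x = 15: rhs = 3, matching y values: none (0 points).
  x = 16: rhs = 9, matching y values: 3, 14 (2 points).
Total affine count: 23.
Full point count |E(F_17)| = 23 + 1 = 24.
Hasse bound: |24 − (17+1)| = |6| = 6 ≤ 2√17 ≈ 8.2462 ✓.


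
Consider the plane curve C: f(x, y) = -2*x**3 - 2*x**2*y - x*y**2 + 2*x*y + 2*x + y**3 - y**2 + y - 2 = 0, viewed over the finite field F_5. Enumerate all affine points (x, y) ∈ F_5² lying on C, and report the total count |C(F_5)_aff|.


Affine F_5-points: {(0, 4), (1, 2), (1, 3), (2, 4), (3, 0), (3, 2), (4, 2), (4, 4)}; count = 8.

For each of the 25 pairs (x, y) ∈ F_5², evaluate f(x, y) mod 5. Record the zeros.
  x = 0: [0↦3, 1↦4, 2↦4, 3↦4, 4↦0]  zeros at y ∈ {4}
  x = 1: [0↦3, 1↦3, 2↦0, 3↦0, 4↦4]  zeros at y ∈ {2, 3}
  x = 2: [0↦1, 1↦1, 2↦1, 3↦2, 4↦0]  zeros at y ∈ {4}
  x = 3: [0↦0, 1↦1, 2↦0, 3↦3, 4↦1]  zeros at y ∈ {0, 2}
  x = 4: [0↦3, 1↦1, 2↦0, 3↦1, 4↦0]  zeros at y ∈ {2, 4}
Collecting zeros: affine points = {(0, 4), (1, 2), (1, 3), (2, 4), (3, 0), (3, 2), (4, 2), (4, 4)}.
Total count |C(F_5)_aff| = 8.


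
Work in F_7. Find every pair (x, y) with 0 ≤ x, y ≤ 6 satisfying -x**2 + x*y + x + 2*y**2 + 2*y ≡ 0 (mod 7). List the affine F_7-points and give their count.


Affine F_7-points: {(0, 0), (0, 6), (1, 0), (1, 2), (2, 2), (2, 3)}; count = 6.

For each of the 49 pairs (x, y) ∈ F_7², evaluate f(x, y) mod 7. Record the zeros.
  x = 0: [0↦0, 1↦4, 2↦5, 3↦3, 4↦5, 5↦4, 6↦0]  zeros at y ∈ {0, 6}
  x = 1: [0↦0, 1↦5, 2↦0, 3↦6, 4↦2, 5↦2, 6↦6]  zeros at y ∈ {0, 2}
  x = 2: [0↦5, 1↦4, 2↦0, 3↦0, 4↦4, 5↦5, 6↦3]  zeros at y ∈ {2, 3}
  x = 3: [0↦1, 1↦1, 2↦5, 3↦6, 4↦4, 5↦6, 6↦5]  zeros at y ∈ ∅
  x = 4: [0↦2, 1↦3, 2↦1, 3↦3, 4↦2, 5↦5, 6↦5]  zeros at y ∈ ∅
  x = 5: [0↦1, 1↦3, 2↦2, 3↦5, 4↦5, 5↦2, 6↦3]  zeros at y ∈ ∅
  x = 6: [0↦5, 1↦1, 2↦1, 3↦5, 4↦6, 5↦4, 6↦6]  zeros at y ∈ ∅
Collecting zeros: affine points = {(0, 0), (0, 6), (1, 0), (1, 2), (2, 2), (2, 3)}.
Total count |C(F_7)_aff| = 6.


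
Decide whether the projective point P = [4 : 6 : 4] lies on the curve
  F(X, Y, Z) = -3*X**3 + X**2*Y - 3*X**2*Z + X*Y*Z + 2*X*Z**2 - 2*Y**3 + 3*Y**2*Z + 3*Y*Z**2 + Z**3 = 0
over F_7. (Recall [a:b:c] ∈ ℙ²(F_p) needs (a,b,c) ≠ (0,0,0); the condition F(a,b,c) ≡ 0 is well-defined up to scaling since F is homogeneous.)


F(4,6,4) ≡ 1 (mod 7); P is NOT on the curve.

Evaluate F(4, 6, 4) term-by-term (mod 7).
  -3*X**3 ↦ -3·64·1·1 = -192
  X**2*Y ↦ 1·16·6·1 = 96
  -3*X**2*Z ↦ -3·16·1·4 = -192
  X*Y*Z ↦ 1·4·6·4 = 96
  2*X*Z**2 ↦ 2·4·1·16 = 128
  -2*Y**3 ↦ -2·1·216·1 = -432
  3*Y**2*Z ↦ 3·1·36·4 = 432
  3*Y*Z**2 ↦ 3·1·6·16 = 288
  Z**3 ↦ 1·1·1·64 = 64
Sum: F(4, 6, 4) = (-192) + (96) + (-192) + (96) + (128) + (-432) + (432) + (288) + (64) = 288.
Reducing mod 7: 288 ≡ 1 (mod 7).
Since F(a, b, c) ≡ 1 ≠ 0 (mod 7), P does NOT lie on the curve.


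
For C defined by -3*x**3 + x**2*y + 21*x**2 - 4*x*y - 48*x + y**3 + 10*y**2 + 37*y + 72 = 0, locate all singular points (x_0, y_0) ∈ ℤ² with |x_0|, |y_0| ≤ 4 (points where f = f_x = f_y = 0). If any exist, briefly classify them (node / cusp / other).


Singular points: {(2, -3)}; classification: cusp.

Compute partial derivatives:
  f_x = -9*x**2 + 2*x*y + 42*x - 4*y - 48.
  f_y = x**2 - 4*x + 3*y**2 + 20*y + 37.
Scan x_0 ∈ {−4, ..., 4}. For each x_0, f_y(x_0, y) is a polynomial in y; find its integer roots y ∈ {−4, ..., 4}, then test f_x and f at those candidates.
  x = -4: f_y(-4, y) = 3*y**2 + 20*y + 69; no integer root y with |y| ≤ 4.
  x = -3: f_y(-3, y) = 3*y**2 + 20*y + 58; no integer root y with |y| ≤ 4.
  x = -2: f_y(-2, y) = 3*y**2 + 20*y + 49; no integer root y with |y| ≤ 4.
  x = -1: f_y(-1, y) = 3*y**2 + 20*y + 42; no integer root y with |y| ≤ 4.
  x = 0: f_y(0, y) = 3*y**2 + 20*y + 37; no integer root y with |y| ≤ 4.
  x = 1: f_y(1, y) = 3*y**2 + 20*y + 34; no integer root y with |y| ≤ 4.
  x = 2: f_y(2, y) = 3*y**2 + 20*y + 33; vanishes at y ∈ {-3}. (2, -3): f_x = 0, f = 0 — SINGULAR.
  x = 3: f_y(3, y) = 3*y**2 + 20*y + 34; no integer root y with |y| ≤ 4.
  x = 4: f_y(4, y) = 3*y**2 + 20*y + 37; no integer root y with |y| ≤ 4.
Only singular point on the grid: (2, -3).
Classify: substitute x = 2 + u, y = -3 + v and expand: f = -3*u**3 + u**2*v + v**3 + v**2.
No constant or linear terms (consistent with a singular point). Quadratic part: v**2. Cubic part: -3*u**3 + u**2*v + v**3.
The quadratic part v**2 is a perfect square, so there is a single (double) tangent line v = 0, i.e. y = -3. Restricting the cubic part to that line (v = 0) leaves -3*u**3 ≠ 0, so f is not divisible by v and the branch is v² ≈ 3*u**3 to lowest order — this is a cusp.
Classification: cusp.


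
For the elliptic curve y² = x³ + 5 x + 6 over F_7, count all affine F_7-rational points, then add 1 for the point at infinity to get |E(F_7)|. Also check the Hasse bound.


Affine points = {(5, 3), (5, 4), (6, 0)}; affine count = 3; |E(F_7)| = 4.

Discriminant check: Δ ∝ 4a³ + 27b² = 4·5³ + 27·6² = 4·125 + 27·36 ≡ 2 (mod 7). Nonzero ⇒ E is nonsingular.
For each x ∈ F_7, compute rhs = x³ + 5·x + 6 mod 7, then count y ∈ F_7 with y² ≡ rhs.
  x = 0: rhs = 6, matching y values: none (0 points).
  x = 1: rhs = 5, matching y values: none (0 points).
  x = 2: rhs = 3, matching y values: none (0 points).
  x = 3: rhs = 6, matching y values: none (0 points).
  x = 4: rhs = 6, matching y values: none (0 points).
  x = 5: rhs = 2, matching y values: 3, 4 (2 points).
  x = 6: rhs = 0, matching y values: 0 (1 points).
Total affine count: 3.
Full point count |E(F_7)| = 3 + 1 = 4.
Hasse bound: |4 − (7+1)| = |-4| = 4 ≤ 2√7 ≈ 5.2915 ✓.


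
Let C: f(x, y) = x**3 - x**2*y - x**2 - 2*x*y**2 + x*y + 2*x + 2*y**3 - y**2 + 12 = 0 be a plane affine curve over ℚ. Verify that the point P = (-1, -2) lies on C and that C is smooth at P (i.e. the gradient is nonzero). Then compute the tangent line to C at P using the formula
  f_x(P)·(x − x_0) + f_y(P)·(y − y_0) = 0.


Tangent line at P: -7*x + 18*y + 29 = 0.

Step 1: f(-1, -2) = 0, so P lies on C.
Step 2: partial derivatives
  f_x(x, y) = 3*x**2 - 2*x*y - 2*x - 2*y**2 + y + 2, f_y(x, y) = -x**2 - 4*x*y + x + 6*y**2 - 2*y.
  f_x(P) = -7, f_y(P) = 18 (gradient nonzero, so P is smooth).
Step 3: tangent line at P: -7·(x − -1) + 18·(y − -2) = 0.
Expanding: -7*x + 18*y + 29 = 0.


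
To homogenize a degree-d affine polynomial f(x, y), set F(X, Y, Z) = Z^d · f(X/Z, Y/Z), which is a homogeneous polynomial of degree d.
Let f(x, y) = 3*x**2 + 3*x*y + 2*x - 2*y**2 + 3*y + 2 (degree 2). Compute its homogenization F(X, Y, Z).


F(X, Y, Z) = 3*X**2 + 3*X*Y + 2*X*Z - 2*Y**2 + 3*Y*Z + 2*Z**2

deg(f) = 2.
Substitute x = X/Z, y = Y/Z into f, then multiply by Z^2.
  monomial 3·x^2·y^0 ↦ 3·X^2·Y^0·Z^0.
  monomial 3·x^1·y^1 ↦ 3·X^1·Y^1·Z^0.
  monomial 2·x^1·y^0 ↦ 2·X^1·Y^0·Z^1.
  monomial -2·x^0·y^2 ↦ -2·X^0·Y^2·Z^0.
  monomial 3·x^0·y^1 ↦ 3·X^0·Y^1·Z^1.
  monomial 2·x^0·y^0 ↦ 2·X^0·Y^0·Z^2.
Collecting: F(X, Y, Z) = 3*X**2 + 3*X*Y + 2*X*Z - 2*Y**2 + 3*Y*Z + 2*Z**2.


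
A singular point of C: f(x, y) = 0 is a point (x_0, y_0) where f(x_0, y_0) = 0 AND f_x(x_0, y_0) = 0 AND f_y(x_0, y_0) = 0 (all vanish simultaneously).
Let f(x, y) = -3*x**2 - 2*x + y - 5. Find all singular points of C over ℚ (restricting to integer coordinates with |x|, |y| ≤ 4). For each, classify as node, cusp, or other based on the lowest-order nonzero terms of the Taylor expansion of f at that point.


No singular points in the scanned grid; C is smooth there.

Compute partial derivatives:
  f_x = -6*x - 2.
  f_y = 1.
f_y = 1 is a nonzero constant, so f_y never vanishes: no point (x, y) can satisfy f = f_x = f_y = 0. In particular no (x, y) ∈ {−4, ..., 4}² is singular; the curve is smooth.


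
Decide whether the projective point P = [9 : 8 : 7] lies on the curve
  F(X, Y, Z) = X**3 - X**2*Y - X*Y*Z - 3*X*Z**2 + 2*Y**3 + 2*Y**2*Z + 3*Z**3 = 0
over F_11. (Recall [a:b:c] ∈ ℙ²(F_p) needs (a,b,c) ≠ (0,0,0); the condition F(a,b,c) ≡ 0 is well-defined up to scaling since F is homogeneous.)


F(9,8,7) ≡ 4 (mod 11); P is NOT on the curve.

Evaluate F(9, 8, 7) term-by-term (mod 11).
  X**3 ↦ 1·729·1·1 = 729
  -X**2*Y ↦ -1·81·8·1 = -648
  -X*Y*Z ↦ -1·9·8·7 = -504
  -3*X*Z**2 ↦ -3·9·1·49 = -1323
  2*Y**3 ↦ 2·1·512·1 = 1024
  2*Y**2*Z ↦ 2·1·64·7 = 896
  3*Z**3 ↦ 3·1·1·343 = 1029
Sum: F(9, 8, 7) = (729) + (-648) + (-504) + (-1323) + (1024) + (896) + (1029) = 1203.
Reducing mod 11: 1203 ≡ 4 (mod 11).
Since F(a, b, c) ≡ 4 ≠ 0 (mod 11), P does NOT lie on the curve.


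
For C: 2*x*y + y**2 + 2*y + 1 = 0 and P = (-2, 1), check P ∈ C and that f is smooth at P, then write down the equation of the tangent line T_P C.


Tangent line at P: 2*x + 4 = 0.

Step 1: f(-2, 1) = 0, so P lies on C.
Step 2: partial derivatives
  f_x(x, y) = 2*y, f_y(x, y) = 2*x + 2*y + 2.
  f_x(P) = 2, f_y(P) = 0 (gradient nonzero, so P is smooth).
Step 3: tangent line at P: 2·(x − -2) + 0·(y − 1) = 0.
Expanding: 2*x + 4 = 0.


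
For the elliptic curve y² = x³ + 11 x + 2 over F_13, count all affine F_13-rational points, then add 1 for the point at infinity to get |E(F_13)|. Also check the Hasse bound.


Affine points = {(1, 1), (1, 12), (3, 6), (3, 7), (5, 0), (8, 2), (8, 11), (12, 4), (12, 9)}; affine count = 9; |E(F_13)| = 10.

Discriminant check: Δ ∝ 4a³ + 27b² = 4·11³ + 27·2² = 4·1331 + 27·4 ≡ 11 (mod 13). Nonzero ⇒ E is nonsingular.
For each x ∈ F_13, compute rhs = x³ + 11·x + 2 mod 13, then count y ∈ F_13 with y² ≡ rhs.
  x = 0: rhs = 2, matching y values: none (0 points).
  x = 1: rhs = 1, matching y values: 1, 12 (2 points).
  x = 2: rhs = 6, matching y values: none (0 points).
  x = 3: rhs = 10, matching y values: 6, 7 (2 points).
  x = 4: rhs = 6, matching y values: none (0 points).
  x = 5: rhs = 0, matching y values: 0 (1 points).
  x = 6: rhs = 11, matching y values: none (0 points).
  x = 7: rhs = 6, matching y values: none (0 points).
  x = 8: rhs = 4, matching y values: 2, 11 (2 points).
  x = 9: rhs = 11, matching y values: none (0 points).
  x = 10: rhs = 7, matching y values: none (0 points).
  x = 11: rhs = 11, matching y values: none (0 points).
  x = 12: rhs = 3, matching y values: 4, 9 (2 points).
Total affine count: 9.
Full point count |E(F_13)| = 9 + 1 = 10.
Hasse bound: |10 − (13+1)| = |-4| = 4 ≤ 2√13 ≈ 7.2111 ✓.


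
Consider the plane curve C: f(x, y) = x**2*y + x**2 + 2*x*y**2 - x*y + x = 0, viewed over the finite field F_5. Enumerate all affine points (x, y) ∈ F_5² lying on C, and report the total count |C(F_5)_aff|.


Affine F_5-points: {(0, 0), (0, 1), (0, 2), (0, 3), (0, 4), (1, 2), (1, 3), (4, 0), (4, 1)}; count = 9.

For each of the 25 pairs (x, y) ∈ F_5², evaluate f(x, y) mod 5. Record the zeros.
  x = 0: [0↦0, 1↦0, 2↦0, 3↦0, 4↦0]  zeros at y ∈ {0, 1, 2, 3, 4}
  x = 1: [0↦2, 1↦4, 2↦0, 3↦0, 4↦4]  zeros at y ∈ {2, 3}
  x = 2: [0↦1, 1↦2, 2↦1, 3↦3, 4↦3]  zeros at y ∈ ∅
  x = 3: [0↦2, 1↦4, 2↦3, 3↦4, 4↦2]  zeros at y ∈ ∅
  x = 4: [0↦0, 1↦0, 2↦1, 3↦3, 4↦1]  zeros at y ∈ {0, 1}
Collecting zeros: affine points = {(0, 0), (0, 1), (0, 2), (0, 3), (0, 4), (1, 2), (1, 3), (4, 0), (4, 1)}.
Total count |C(F_5)_aff| = 9.


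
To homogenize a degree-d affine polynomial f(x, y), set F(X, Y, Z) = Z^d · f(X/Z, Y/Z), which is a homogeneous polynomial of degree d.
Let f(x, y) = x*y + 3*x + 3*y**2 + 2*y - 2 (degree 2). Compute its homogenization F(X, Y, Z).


F(X, Y, Z) = X*Y + 3*X*Z + 3*Y**2 + 2*Y*Z - 2*Z**2

deg(f) = 2.
Substitute x = X/Z, y = Y/Z into f, then multiply by Z^2.
  monomial 1·x^1·y^1 ↦ 1·X^1·Y^1·Z^0.
  monomial 3·x^1·y^0 ↦ 3·X^1·Y^0·Z^1.
  monomial 3·x^0·y^2 ↦ 3·X^0·Y^2·Z^0.
  monomial 2·x^0·y^1 ↦ 2·X^0·Y^1·Z^1.
  monomial -2·x^0·y^0 ↦ -2·X^0·Y^0·Z^2.
Collecting: F(X, Y, Z) = X*Y + 3*X*Z + 3*Y**2 + 2*Y*Z - 2*Z**2.


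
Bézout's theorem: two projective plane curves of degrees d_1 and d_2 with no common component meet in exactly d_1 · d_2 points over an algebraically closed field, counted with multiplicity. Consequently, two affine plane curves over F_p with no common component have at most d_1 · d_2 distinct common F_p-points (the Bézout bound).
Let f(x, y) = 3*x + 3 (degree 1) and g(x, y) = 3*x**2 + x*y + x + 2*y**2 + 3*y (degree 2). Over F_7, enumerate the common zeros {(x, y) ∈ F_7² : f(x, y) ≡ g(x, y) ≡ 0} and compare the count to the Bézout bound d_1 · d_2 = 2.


Common zeros: {(6, 2), (6, 4)}; count = 2; Bézout bound = 2.

deg(f) = 1, deg(g) = 2, so Bézout bound = 2.
Scan x ∈ F_7. For each x, list the y ∈ F_7 with f(x, y) ≡ 0 and those with g(x, y) ≡ 0 (mod 7); the common zeros in that column are the intersection.
  x = 0: f ≡ 0 at y ∈ ∅; g ≡ 0 at y ∈ {0, 2}; common: ∅.
  x = 1: f ≡ 0 at y ∈ ∅; g ≡ 0 at y ∈ ∅; common: ∅.
  x = 2: f ≡ 0 at y ∈ ∅; g ≡ 0 at y ∈ {0, 1}; common: ∅.
  x = 3: f ≡ 0 at y ∈ ∅; g ≡ 0 at y ∈ ∅; common: ∅.
  x = 4: f ≡ 0 at y ∈ ∅; g ≡ 0 at y ∈ {3, 4}; common: ∅.
  x = 5: f ≡ 0 at y ∈ ∅; g ≡ 0 at y ∈ ∅; common: ∅.
  x = 6: f ≡ 0 at y ∈ {0, 1, 2, 3, 4, 5, 6}; g ≡ 0 at y ∈ {2, 4}; common: {2, 4}.
Collecting: common zeros = {(6, 2), (6, 4)}, so the count is 2.
Comparison with the Bézout bound: 2 ≤ 2 = deg(f)·deg(g), as expected for curves with no common component (the bound is attained).


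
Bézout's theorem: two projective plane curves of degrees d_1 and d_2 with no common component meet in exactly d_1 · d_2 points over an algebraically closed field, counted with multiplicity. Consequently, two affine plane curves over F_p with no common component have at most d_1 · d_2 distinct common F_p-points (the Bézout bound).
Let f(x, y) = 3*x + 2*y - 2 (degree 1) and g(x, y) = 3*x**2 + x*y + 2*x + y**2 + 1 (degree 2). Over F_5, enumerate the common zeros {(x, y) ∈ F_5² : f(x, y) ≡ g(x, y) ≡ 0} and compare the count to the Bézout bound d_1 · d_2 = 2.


Common zeros: ∅; count = 0; Bézout bound = 2.

deg(f) = 1, deg(g) = 2, so Bézout bound = 2.
Scan x ∈ F_5. For each x, list the y ∈ F_5 with f(x, y) ≡ 0 and those with g(x, y) ≡ 0 (mod 5); the common zeros in that column are the intersection.
  x = 0: f ≡ 0 at y ∈ {1}; g ≡ 0 at y ∈ {2, 3}; common: ∅.
  x = 1: f ≡ 0 at y ∈ {2}; g ≡ 0 at y ∈ ∅; common: ∅.
  x = 2: f ≡ 0 at y ∈ {3}; g ≡ 0 at y ∈ {1, 2}; common: ∅.
  x = 3: f ≡ 0 at y ∈ {4}; g ≡ 0 at y ∈ ∅; common: ∅.
  x = 4: f ≡ 0 at y ∈ {0}; g ≡ 0 at y ∈ ∅; common: ∅.
Collecting: common zeros = ∅, so the count is 0.
Comparison with the Bézout bound: 0 ≤ 2 = deg(f)·deg(g), as expected for curves with no common component (the affine F_5-count falls short of the bound because intersections may lie at infinity, over extension fields, or carry multiplicity).


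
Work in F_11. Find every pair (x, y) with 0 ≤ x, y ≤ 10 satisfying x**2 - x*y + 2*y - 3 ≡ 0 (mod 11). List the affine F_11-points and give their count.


Affine F_11-points: {(0, 7), (1, 2), (3, 6), (4, 1), (5, 0), (6, 0), (7, 7), (8, 1), (9, 8), (10, 8)}; count = 10.

For each of the 121 pairs (x, y) ∈ F_11², evaluate f(x, y) mod 11. Record the zeros.
  x = 0: [0↦8, 1↦10, 2↦1, 3↦3, 4↦5, 5↦7, 6↦9, 7↦0, 8↦2, 9↦4, 10↦6]  zeros at y ∈ {7}
  x = 1: [0↦9, 1↦10, 2↦0, 3↦1, 4↦2, 5↦3, 6↦4, 7↦5, 8↦6, 9↦7, 10↦8]  zeros at y ∈ {2}
  x = 2: [0↦1, 1↦1, 2↦1, 3↦1, 4↦1, 5↦1, 6↦1, 7↦1, 8↦1, 9↦1, 10↦1]  zeros at y ∈ ∅
  x = 3: [0↦6, 1↦5, 2↦4, 3↦3, 4↦2, 5↦1, 6↦0, 7↦10, 8↦9, 9↦8, 10↦7]  zeros at y ∈ {6}
  x = 4: [0↦2, 1↦0, 2↦9, 3↦7, 4↦5, 5↦3, 6↦1, 7↦10, 8↦8, 9↦6, 10↦4]  zeros at y ∈ {1}
  x = 5: [0↦0, 1↦8, 2↦5, 3↦2, 4↦10, 5↦7, 6↦4, 7↦1, 8↦9, 9↦6, 10↦3]  zeros at y ∈ {0}
  x = 6: [0↦0, 1↦7, 2↦3, 3↦10, 4↦6, 5↦2, 6↦9, 7↦5, 8↦1, 9↦8, 10↦4]  zeros at y ∈ {0}
  x = 7: [0↦2, 1↦8, 2↦3, 3↦9, 4↦4, 5↦10, 6↦5, 7↦0, 8↦6, 9↦1, 10↦7]  zeros at y ∈ {7}
  x = 8: [0↦6, 1↦0, 2↦5, 3↦10, 4↦4, 5↦9, 6↦3, 7↦8, 8↦2, 9↦7, 10↦1]  zeros at y ∈ {1}
  x = 9: [0↦1, 1↦5, 2↦9, 3↦2, 4↦6, 5↦10, 6↦3, 7↦7, 8↦0, 9↦4, 10↦8]  zeros at y ∈ {8}
  x = 10: [0↦9, 1↦1, 2↦4, 3↦7, 4↦10, 5↦2, 6↦5, 7↦8, 8↦0, 9↦3, 10↦6]  zeros at y ∈ {8}
Collecting zeros: affine points = {(0, 7), (1, 2), (3, 6), (4, 1), (5, 0), (6, 0), (7, 7), (8, 1), (9, 8), (10, 8)}.
Total count |C(F_11)_aff| = 10.


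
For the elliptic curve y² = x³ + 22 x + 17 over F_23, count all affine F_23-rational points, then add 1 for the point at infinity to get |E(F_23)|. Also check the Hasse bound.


Affine points = {(2, 0), (3, 8), (3, 15), (4, 10), (4, 13), (7, 10), (7, 13), (9, 1), (9, 22), (10, 8), (10, 15), (11, 7), (11, 16), (12, 10), (12, 13), (13, 4), (13, 19), (16, 7), (16, 16), (18, 9), (18, 14), (19, 7), (19, 16), (20, 4), (20, 19)}; affine count = 25; |E(F_23)| = 26.

Discriminant check: Δ ∝ 4a³ + 27b² = 4·22³ + 27·17² = 4·10648 + 27·289 ≡ 2 (mod 23). Nonzero ⇒ E is nonsingular.
For each x ∈ F_23, compute rhs = x³ + 22·x + 17 mod 23, then count y ∈ F_23 with y² ≡ rhs.
  x = 0: rhs = 17, matching y values: none (0 points).
  x = 1: rhs = 17, matching y values: none (0 points).
  x = 2: rhs = 0, matching y values: 0 (1 points).
  x = 3: rhs = 18, matching y values: 8, 15 (2 points).
  x = 4: rhs = 8, matching y values: 10, 13 (2 points).
  x = 5: rhs = 22, matching y values: none (0 points).
  x = 6: rhs = 20, matching y values: none (0 points).
  x = 7: rhs = 8, matching y values: 10, 13 (2 points).
  x = 8: rhs = 15, matching y values: none (0 points).
  x = 9: rhs = 1, matching y values: 1, 22 (2 points).
  x = 10: rhs = 18, matching y values: 8, 15 (2 points).
  x = 11: rhs = 3, matching y values: 7, 16 (2 points).
  x = 12: rhs = 8, matching y values: 10, 13 (2 points).
  x = 13: rhs = 16, matching y values: 4, 19 (2 points).
  x = 14: rhs = 10, matching y values: none (0 points).
  x = 15: rhs = 19, matching y values: none (0 points).
  x = 16: rhs = 3, matching y values: 7, 16 (2 points).
  x = 17: rhs = 14, matching y values: none (0 points).
  x = 18: rhs = 12, matching y values: 9, 14 (2 points).
  x = 19: rhs = 3, matching y values: 7, 16 (2 points).
  x = 20: rhs = 16, matching y values: 4, 19 (2 points).
  x = 21: rhs = 11, matching y values: none (0 points).
  x = 22: rhs = 17, matching y values: none (0 points).
Total affine count: 25.
Full point count |E(F_23)| = 25 + 1 = 26.
Hasse bound: |26 − (23+1)| = |2| = 2 ≤ 2√23 ≈ 9.5917 ✓.


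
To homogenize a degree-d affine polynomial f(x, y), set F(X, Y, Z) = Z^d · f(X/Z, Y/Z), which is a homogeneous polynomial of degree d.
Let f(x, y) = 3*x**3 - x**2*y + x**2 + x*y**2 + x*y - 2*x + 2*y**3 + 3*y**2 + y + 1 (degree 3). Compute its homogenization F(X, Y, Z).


F(X, Y, Z) = 3*X**3 - X**2*Y + X**2*Z + X*Y**2 + X*Y*Z - 2*X*Z**2 + 2*Y**3 + 3*Y**2*Z + Y*Z**2 + Z**3

deg(f) = 3.
Substitute x = X/Z, y = Y/Z into f, then multiply by Z^3.
  monomial 3·x^3·y^0 ↦ 3·X^3·Y^0·Z^0.
  monomial -1·x^2·y^1 ↦ -1·X^2·Y^1·Z^0.
  monomial 1·x^2·y^0 ↦ 1·X^2·Y^0·Z^1.
  monomial 1·x^1·y^2 ↦ 1·X^1·Y^2·Z^0.
  monomial 1·x^1·y^1 ↦ 1·X^1·Y^1·Z^1.
  monomial -2·x^1·y^0 ↦ -2·X^1·Y^0·Z^2.
  monomial 2·x^0·y^3 ↦ 2·X^0·Y^3·Z^0.
  monomial 3·x^0·y^2 ↦ 3·X^0·Y^2·Z^1.
  monomial 1·x^0·y^1 ↦ 1·X^0·Y^1·Z^2.
  monomial 1·x^0·y^0 ↦ 1·X^0·Y^0·Z^3.
Collecting: F(X, Y, Z) = 3*X**3 - X**2*Y + X**2*Z + X*Y**2 + X*Y*Z - 2*X*Z**2 + 2*Y**3 + 3*Y**2*Z + Y*Z**2 + Z**3.


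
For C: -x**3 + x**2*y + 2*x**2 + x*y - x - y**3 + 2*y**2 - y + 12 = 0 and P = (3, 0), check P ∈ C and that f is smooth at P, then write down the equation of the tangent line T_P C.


Tangent line at P: -16*x + 11*y + 48 = 0.

Step 1: f(3, 0) = 0, so P lies on C.
Step 2: partial derivatives
  f_x(x, y) = -3*x**2 + 2*x*y + 4*x + y - 1, f_y(x, y) = x**2 + x - 3*y**2 + 4*y - 1.
  f_x(P) = -16, f_y(P) = 11 (gradient nonzero, so P is smooth).
Step 3: tangent line at P: -16·(x − 3) + 11·(y − 0) = 0.
Expanding: -16*x + 11*y + 48 = 0.


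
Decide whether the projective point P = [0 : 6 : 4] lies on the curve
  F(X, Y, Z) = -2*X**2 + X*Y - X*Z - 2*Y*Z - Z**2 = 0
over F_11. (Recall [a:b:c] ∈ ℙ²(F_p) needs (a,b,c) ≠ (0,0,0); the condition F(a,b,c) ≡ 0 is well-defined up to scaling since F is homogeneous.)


F(0,6,4) ≡ 2 (mod 11); P is NOT on the curve.

Evaluate F(0, 6, 4) term-by-term (mod 11).
  -2*X**2 ↦ -2·0·1·1 = 0
  X*Y ↦ 1·0·6·1 = 0
  -X*Z ↦ -1·0·1·4 = 0
  -2*Y*Z ↦ -2·1·6·4 = -48
  -Z**2 ↦ -1·1·1·16 = -16
Sum: F(0, 6, 4) = (0) + (0) + (0) + (-48) + (-16) = -64.
Reducing mod 11: -64 ≡ 2 (mod 11).
Since F(a, b, c) ≡ 2 ≠ 0 (mod 11), P does NOT lie on the curve.


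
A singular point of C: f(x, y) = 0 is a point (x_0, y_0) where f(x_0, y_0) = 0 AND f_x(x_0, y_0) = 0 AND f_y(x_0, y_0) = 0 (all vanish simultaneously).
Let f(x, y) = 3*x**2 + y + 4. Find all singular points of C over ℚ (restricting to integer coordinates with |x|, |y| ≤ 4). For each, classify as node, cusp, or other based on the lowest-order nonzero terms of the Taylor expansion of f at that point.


No singular points in the scanned grid; C is smooth there.

Compute partial derivatives:
  f_x = 6*x.
  f_y = 1.
f_y = 1 is a nonzero constant, so f_y never vanishes: no point (x, y) can satisfy f = f_x = f_y = 0. In particular no (x, y) ∈ {−4, ..., 4}² is singular; the curve is smooth.


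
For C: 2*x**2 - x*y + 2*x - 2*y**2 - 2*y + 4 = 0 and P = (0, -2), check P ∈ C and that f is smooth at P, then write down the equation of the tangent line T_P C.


Tangent line at P: 4*x + 6*y + 12 = 0.

Step 1: f(0, -2) = 0, so P lies on C.
Step 2: partial derivatives
  f_x(x, y) = 4*x - y + 2, f_y(x, y) = -x - 4*y - 2.
  f_x(P) = 4, f_y(P) = 6 (gradient nonzero, so P is smooth).
Step 3: tangent line at P: 4·(x − 0) + 6·(y − -2) = 0.
Expanding: 4*x + 6*y + 12 = 0.


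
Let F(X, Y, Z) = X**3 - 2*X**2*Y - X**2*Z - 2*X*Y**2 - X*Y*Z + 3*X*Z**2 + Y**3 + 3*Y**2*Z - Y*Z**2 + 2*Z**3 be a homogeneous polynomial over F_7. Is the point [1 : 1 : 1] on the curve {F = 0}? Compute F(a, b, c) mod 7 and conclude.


F(1,1,1) ≡ 3 (mod 7); P is NOT on the curve.

Evaluate F(1, 1, 1) term-by-term (mod 7).
  X**3 ↦ 1·1·1·1 = 1
  -2*X**2*Y ↦ -2·1·1·1 = -2
  -X**2*Z ↦ -1·1·1·1 = -1
  -2*X*Y**2 ↦ -2·1·1·1 = -2
  -X*Y*Z ↦ -1·1·1·1 = -1
  3*X*Z**2 ↦ 3·1·1·1 = 3
  Y**3 ↦ 1·1·1·1 = 1
  3*Y**2*Z ↦ 3·1·1·1 = 3
  -Y*Z**2 ↦ -1·1·1·1 = -1
  2*Z**3 ↦ 2·1·1·1 = 2
Sum: F(1, 1, 1) = (1) + (-2) + (-1) + (-2) + (-1) + (3) + (1) + (3) + (-1) + (2) = 3.
Reducing mod 7: 3 ≡ 3 (mod 7).
Since F(a, b, c) ≡ 3 ≠ 0 (mod 7), P does NOT lie on the curve.


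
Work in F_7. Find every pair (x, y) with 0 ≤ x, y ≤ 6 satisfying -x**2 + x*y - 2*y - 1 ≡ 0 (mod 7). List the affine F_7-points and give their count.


Affine F_7-points: {(0, 3), (1, 5), (3, 3), (4, 5), (5, 4), (6, 4)}; count = 6.

For each of the 49 pairs (x, y) ∈ F_7², evaluate f(x, y) mod 7. Record the zeros.
  x = 0: [0↦6, 1↦4, 2↦2, 3↦0, 4↦5, 5↦3, 6↦1]  zeros at y ∈ {3}
  x = 1: [0↦5, 1↦4, 2↦3, 3↦2, 4↦1, 5↦0, 6↦6]  zeros at y ∈ {5}
  x = 2: [0↦2, 1↦2, 2↦2, 3↦2, 4↦2, 5↦2, 6↦2]  zeros at y ∈ ∅
  x = 3: [0↦4, 1↦5, 2↦6, 3↦0, 4↦1, 5↦2, 6↦3]  zeros at y ∈ {3}
  x = 4: [0↦4, 1↦6, 2↦1, 3↦3, 4↦5, 5↦0, 6↦2]  zeros at y ∈ {5}
  x = 5: [0↦2, 1↦5, 2↦1, 3↦4, 4↦0, 5↦3, 6↦6]  zeros at y ∈ {4}
  x = 6: [0↦5, 1↦2, 2↦6, 3↦3, 4↦0, 5↦4, 6↦1]  zeros at y ∈ {4}
Collecting zeros: affine points = {(0, 3), (1, 5), (3, 3), (4, 5), (5, 4), (6, 4)}.
Total count |C(F_7)_aff| = 6.


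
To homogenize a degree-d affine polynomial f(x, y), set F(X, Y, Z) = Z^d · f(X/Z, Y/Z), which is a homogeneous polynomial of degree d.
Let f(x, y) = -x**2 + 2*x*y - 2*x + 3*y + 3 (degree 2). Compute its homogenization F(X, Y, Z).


F(X, Y, Z) = -X**2 + 2*X*Y - 2*X*Z + 3*Y*Z + 3*Z**2

deg(f) = 2.
Substitute x = X/Z, y = Y/Z into f, then multiply by Z^2.
  monomial -1·x^2·y^0 ↦ -1·X^2·Y^0·Z^0.
  monomial 2·x^1·y^1 ↦ 2·X^1·Y^1·Z^0.
  monomial -2·x^1·y^0 ↦ -2·X^1·Y^0·Z^1.
  monomial 3·x^0·y^1 ↦ 3·X^0·Y^1·Z^1.
  monomial 3·x^0·y^0 ↦ 3·X^0·Y^0·Z^2.
Collecting: F(X, Y, Z) = -X**2 + 2*X*Y - 2*X*Z + 3*Y*Z + 3*Z**2.


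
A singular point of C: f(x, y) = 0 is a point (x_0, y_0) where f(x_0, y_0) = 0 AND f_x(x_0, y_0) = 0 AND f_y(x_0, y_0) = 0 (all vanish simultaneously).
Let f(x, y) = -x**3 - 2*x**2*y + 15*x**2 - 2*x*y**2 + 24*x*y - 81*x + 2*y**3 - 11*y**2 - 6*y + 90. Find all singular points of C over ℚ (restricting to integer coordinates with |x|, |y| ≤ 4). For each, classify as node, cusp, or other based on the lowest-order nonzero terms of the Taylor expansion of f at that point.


Singular points: {(3, 3)}; classification: cusp.

Compute partial derivatives:
  f_x = -3*x**2 - 4*x*y + 30*x - 2*y**2 + 24*y - 81.
  f_y = -2*x**2 - 4*x*y + 24*x + 6*y**2 - 22*y - 6.
Scan x_0 ∈ {−4, ..., 4}. For each x_0, f_y(x_0, y) is a polynomial in y; find its integer roots y ∈ {−4, ..., 4}, then test f_x and f at those candidates.
  x = -4: f_y(-4, y) = 6*y**2 - 6*y - 134; no integer root y with |y| ≤ 4.
  x = -3: f_y(-3, y) = 6*y**2 - 10*y - 96; no integer root y with |y| ≤ 4.
  x = -2: f_y(-2, y) = 6*y**2 - 14*y - 62; no integer root y with |y| ≤ 4.
  x = -1: f_y(-1, y) = 6*y**2 - 18*y - 32; no integer root y with |y| ≤ 4.
  x = 0: f_y(0, y) = 6*y**2 - 22*y - 6; no integer root y with |y| ≤ 4.
  x = 1: f_y(1, y) = 6*y**2 - 26*y + 16; no integer root y with |y| ≤ 4.
  x = 2: f_y(2, y) = 6*y**2 - 30*y + 34; no integer root y with |y| ≤ 4.
  x = 3: f_y(3, y) = 6*y**2 - 34*y + 48; vanishes at y ∈ {3}. (3, 3): f_x = 0, f = 0 — SINGULAR.
  x = 4: f_y(4, y) = 6*y**2 - 38*y + 58; no integer root y with |y| ≤ 4.
Only singular point on the grid: (3, 3).
Classify: substitute x = 3 + u, y = 3 + v and expand: f = -u**3 - 2*u**2*v - 2*u*v**2 + 2*v**3 + v**2.
No constant or linear terms (consistent with a singular point). Quadratic part: v**2. Cubic part: -u**3 - 2*u**2*v - 2*u*v**2 + 2*v**3.
The quadratic part v**2 is a perfect square, so there is a single (double) tangent line v = 0, i.e. y = 3. Restricting the cubic part to that line (v = 0) leaves -u**3 ≠ 0, so f is not divisible by v and the branch is v² ≈ u**3 to lowest order — this is a cusp.
Classification: cusp.


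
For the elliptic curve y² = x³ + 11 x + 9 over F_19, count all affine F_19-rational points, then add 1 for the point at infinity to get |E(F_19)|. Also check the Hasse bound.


Affine points = {(0, 3), (0, 16), (2, 1), (2, 18), (6, 5), (6, 14), (7, 7), (7, 12), (8, 1), (8, 18), (9, 1), (9, 18), (10, 6), (10, 13), (11, 6), (11, 13), (12, 8), (12, 11), (14, 0), (16, 5), (16, 14), (17, 6), (17, 13), (18, 4), (18, 15)}; affine count = 25; |E(F_19)| = 26.

Discriminant check: Δ ∝ 4a³ + 27b² = 4·11³ + 27·9² = 4·1331 + 27·81 ≡ 6 (mod 19). Nonzero ⇒ E is nonsingular.
For each x ∈ F_19, compute rhs = x³ + 11·x + 9 mod 19, then count y ∈ F_19 with y² ≡ rhs.
  x = 0: rhs = 9, matching y values: 3, 16 (2 points).
  x = 1: rhs = 2, matching y values: none (0 points).
  x = 2: rhs = 1, matching y values: 1, 18 (2 points).
  x = 3: rhs = 12, matching y values: none (0 points).
  x = 4: rhs = 3, matching y values: none (0 points).
  x = 5: rhs = 18, matching y values: none (0 points).
  x = 6: rhs = 6, matching y values: 5, 14 (2 points).
  x = 7: rhs = 11, matching y values: 7, 12 (2 points).
  x = 8: rhs = 1, matching y values: 1, 18 (2 points).
  x = 9: rhs = 1, matching y values: 1, 18 (2 points).
  x = 10: rhs = 17, matching y values: 6, 13 (2 points).
  x = 11: rhs = 17, matching y values: 6, 13 (2 points).
  x = 12: rhs = 7, matching y values: 8, 11 (2 points).
  x = 13: rhs = 12, matching y values: none (0 points).
  x = 14: rhs = 0, matching y values: 0 (1 points).
  x = 15: rhs = 15, matching y values: none (0 points).
  x = 16: rhs = 6, matching y values: 5, 14 (2 points).
  x = 17: rhs = 17, matching y values: 6, 13 (2 points).
  x = 18: rhs = 16, matching y values: 4, 15 (2 points).
Total affine count: 25.
Full point count |E(F_19)| = 25 + 1 = 26.
Hasse bound: |26 − (19+1)| = |6| = 6 ≤ 2√19 ≈ 8.7178 ✓.


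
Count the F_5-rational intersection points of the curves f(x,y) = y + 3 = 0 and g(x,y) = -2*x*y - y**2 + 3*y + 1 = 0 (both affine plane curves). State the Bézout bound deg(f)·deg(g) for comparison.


Common zeros: {(2, 2)}; count = 1; Bézout bound = 2.

deg(f) = 1, deg(g) = 2, so Bézout bound = 2.
Scan x ∈ F_5. For each x, list the y ∈ F_5 with f(x, y) ≡ 0 and those with g(x, y) ≡ 0 (mod 5); the common zeros in that column are the intersection.
  x = 0: f ≡ 0 at y ∈ {2}; g ≡ 0 at y ∈ ∅; common: ∅.
  x = 1: f ≡ 0 at y ∈ {2}; g ≡ 0 at y ∈ {3}; common: ∅.
  x = 2: f ≡ 0 at y ∈ {2}; g ≡ 0 at y ∈ {2}; common: {2}.
  x = 3: f ≡ 0 at y ∈ {2}; g ≡ 0 at y ∈ ∅; common: ∅.
  x = 4: f ≡ 0 at y ∈ {2}; g ≡ 0 at y ∈ {1, 4}; common: ∅.
Collecting: common zeros = {(2, 2)}, so the count is 1.
Comparison with the Bézout bound: 1 ≤ 2 = deg(f)·deg(g), as expected for curves with no common component (the affine F_5-count falls short of the bound because intersections may lie at infinity, over extension fields, or carry multiplicity).


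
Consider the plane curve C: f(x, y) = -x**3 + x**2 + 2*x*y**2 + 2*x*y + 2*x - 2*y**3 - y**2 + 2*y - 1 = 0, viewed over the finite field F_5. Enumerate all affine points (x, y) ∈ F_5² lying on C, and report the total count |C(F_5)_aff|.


Affine F_5-points: {(1, 4), (2, 3)}; count = 2.

For each of the 25 pairs (x, y) ∈ F_5², evaluate f(x, y) mod 5. Record the zeros.
  x = 0: [0↦4, 1↦3, 2↦3, 3↦2, 4↦3]  zeros at y ∈ ∅
  x = 1: [0↦1, 1↦4, 2↦2, 3↦3, 4↦0]  zeros at y ∈ {4}
  x = 2: [0↦4, 1↦1, 2↦2, 3↦0, 4↦3]  zeros at y ∈ {3}
  x = 3: [0↦2, 1↦3, 2↦2, 3↦2, 4↦1]  zeros at y ∈ ∅
  x = 4: [0↦4, 1↦4, 2↦1, 3↦3, 4↦3]  zeros at y ∈ ∅
Collecting zeros: affine points = {(1, 4), (2, 3)}.
Total count |C(F_5)_aff| = 2.


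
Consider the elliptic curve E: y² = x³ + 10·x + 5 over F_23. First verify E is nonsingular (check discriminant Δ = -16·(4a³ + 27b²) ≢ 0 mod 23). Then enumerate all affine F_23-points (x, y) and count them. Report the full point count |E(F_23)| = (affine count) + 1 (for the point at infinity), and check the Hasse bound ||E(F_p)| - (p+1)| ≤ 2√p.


Affine points = {(1, 4), (1, 19), (3, 4), (3, 19), (7, 2), (7, 21), (10, 1), (10, 22), (12, 6), (12, 17), (13, 3), (13, 20), (16, 11), (16, 12), (19, 4), (19, 19), (21, 0)}; affine count = 17; |E(F_23)| = 18.

Discriminant check: Δ ∝ 4a³ + 27b² = 4·10³ + 27·5² = 4·1000 + 27·25 ≡ 6 (mod 23). Nonzero ⇒ E is nonsingular.
For each x ∈ F_23, compute rhs = x³ + 10·x + 5 mod 23, then count y ∈ F_23 with y² ≡ rhs.
  x = 0: rhs = 5, matching y values: none (0 points).
  x = 1: rhs = 16, matching y values: 4, 19 (2 points).
  x = 2: rhs = 10, matching y values: none (0 points).
  x = 3: rhs = 16, matching y values: 4, 19 (2 points).
  x = 4: rhs = 17, matching y values: none (0 points).
  x = 5: rhs = 19, matching y values: none (0 points).
  x = 6: rhs = 5, matching y values: none (0 points).
  x = 7: rhs = 4, matching y values: 2, 21 (2 points).
  x = 8: rhs = 22, matching y values: none (0 points).
  x = 9: rhs = 19, matching y values: none (0 points).
  x = 10: rhs = 1, matching y values: 1, 22 (2 points).
  x = 11: rhs = 20, matching y values: none (0 points).
  x = 12: rhs = 13, matching y values: 6, 17 (2 points).
  x = 13: rhs = 9, matching y values: 3, 20 (2 points).
  x = 14: rhs = 14, matching y values: none (0 points).
  x = 15: rhs = 11, matching y values: none (0 points).
  x = 16: rhs = 6, matching y values: 11, 12 (2 points).
  x = 17: rhs = 5, matching y values: none (0 points).
  x = 18: rhs = 14, matching y values: none (0 points).
  x = 19: rhs = 16, matching y values: 4, 19 (2 points).
  x = 20: rhs = 17, matching y values: none (0 points).
  x = 21: rhs = 0, matching y values: 0 (1 points).
  x = 22: rhs = 17, matching y values: none (0 points).
Total affine count: 17.
Full point count |E(F_23)| = 17 + 1 = 18.
Hasse bound: |18 − (23+1)| = |-6| = 6 ≤ 2√23 ≈ 9.5917 ✓.


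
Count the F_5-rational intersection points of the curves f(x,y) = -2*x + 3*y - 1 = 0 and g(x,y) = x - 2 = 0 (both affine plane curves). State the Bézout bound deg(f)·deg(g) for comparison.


Common zeros: {(2, 0)}; count = 1; Bézout bound = 1.

deg(f) = 1, deg(g) = 1, so Bézout bound = 1.
Scan x ∈ F_5. For each x, list the y ∈ F_5 with f(x, y) ≡ 0 and those with g(x, y) ≡ 0 (mod 5); the common zeros in that column are the intersection.
  x = 0: f ≡ 0 at y ∈ {2}; g ≡ 0 at y ∈ ∅; common: ∅.
  x = 1: f ≡ 0 at y ∈ {1}; g ≡ 0 at y ∈ ∅; common: ∅.
  x = 2: f ≡ 0 at y ∈ {0}; g ≡ 0 at y ∈ {0, 1, 2, 3, 4}; common: {0}.
  x = 3: f ≡ 0 at y ∈ {4}; g ≡ 0 at y ∈ ∅; common: ∅.
  x = 4: f ≡ 0 at y ∈ {3}; g ≡ 0 at y ∈ ∅; common: ∅.
Collecting: common zeros = {(2, 0)}, so the count is 1.
Comparison with the Bézout bound: 1 ≤ 1 = deg(f)·deg(g), as expected for curves with no common component (the bound is attained).
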